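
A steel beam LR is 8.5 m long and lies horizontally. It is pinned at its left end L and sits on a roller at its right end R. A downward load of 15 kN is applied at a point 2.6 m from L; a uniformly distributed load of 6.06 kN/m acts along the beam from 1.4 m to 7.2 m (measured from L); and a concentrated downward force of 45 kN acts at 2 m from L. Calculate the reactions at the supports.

Resultant of the distributed load: 6.06 × 5.8 = 35.148 kN at 4.3 m from L.
Taking moments about L: R_y·8.5 − 15·2.6 − (6.06·5.8)·4.3 − 45·2 = 0 → R_y = 280.1364/8.5 = 32.9572 ≈ 32.96 kN.
ΣF_y = 0: L_y + 32.9572 − 15 − 6.06·5.8 − 45 = 0 → L_y = 62.19 kN.
ΣF_x = 0: no horizontal applied forces, so L_x = 0.

L_x = 0, L_y = 62.19 kN, R_y = 32.96 kN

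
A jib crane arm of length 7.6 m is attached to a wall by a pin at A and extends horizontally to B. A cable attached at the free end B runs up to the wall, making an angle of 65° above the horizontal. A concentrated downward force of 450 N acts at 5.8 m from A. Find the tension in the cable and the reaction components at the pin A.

T = 378.9 N, A_x = 160.1 N, A_y = 106.6 N

ΣM about A: T·sin65°·7.6 − 450·5.8 = 0 → T = 2610/(7.6·0.906308) = 378.923 ≈ 378.9 N.
ΣF_x = 0: A_x − T·cos65° = 0 → A_x = 378.923 × 0.422618 = 160.1 N.
ΣF_y = 0: A_y + T·sin65° − 450 = 0 → A_y = 450 − 378.923 × 0.906308 = 106.6 N.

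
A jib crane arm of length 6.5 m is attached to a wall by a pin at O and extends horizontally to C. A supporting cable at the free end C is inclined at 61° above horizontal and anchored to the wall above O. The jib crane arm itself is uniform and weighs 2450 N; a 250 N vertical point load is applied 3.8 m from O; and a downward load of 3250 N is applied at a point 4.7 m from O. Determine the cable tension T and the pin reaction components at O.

T = 4255 N, O_x = 2063 N, O_y = 2229 N

ΣM about O: T·sin61°·6.5 − 2450·3.25 − 250·3.8 − 3250·4.7 = 0 → T = 24187.5/(6.5·0.87462) = 4254.59 ≈ 4255 N.
ΣF_x = 0: O_x − T·cos61° = 0 → O_x = 4254.59 × 0.48481 = 2063 N.
ΣF_y = 0: O_y + T·sin61° − 2450 − 250 − 3250 = 0 → O_y = 5950 − 4254.59 × 0.87462 = 2229 N.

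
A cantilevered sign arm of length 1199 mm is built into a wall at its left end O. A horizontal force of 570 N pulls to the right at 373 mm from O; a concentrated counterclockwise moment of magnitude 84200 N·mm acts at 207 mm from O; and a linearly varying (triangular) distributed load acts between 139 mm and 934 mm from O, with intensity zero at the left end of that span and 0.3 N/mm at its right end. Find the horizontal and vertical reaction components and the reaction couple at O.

Resultant of the triangular load: ½ × 0.3 × 795 = 119.25 N, acting at 669 mm from O (one-third of the span from the peak).
ΣF_x = 0: O_x + 570 = 0 → O_x = -570.0 N.
ΣF_y = 0: O_y − ½·0.3·795 = 0 → O_y = 119.2 N.
ΣM about O: M_O + 84200 − (½·0.3·795)·669 = 0 → M_O = -4422 N·mm.

O_x = -570.0 N, O_y = 119.2 N, M_O = -4422 N·mm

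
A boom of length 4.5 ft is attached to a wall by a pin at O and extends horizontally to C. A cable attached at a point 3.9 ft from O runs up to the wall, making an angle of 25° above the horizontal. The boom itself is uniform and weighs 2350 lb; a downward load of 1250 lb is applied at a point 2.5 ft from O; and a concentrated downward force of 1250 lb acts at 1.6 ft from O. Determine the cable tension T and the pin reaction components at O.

T = 6317 lb, O_x = 5726 lb, O_y = 2180 lb

ΣM about O: T·sin25°·3.9 − 2350·2.25 − 1250·2.5 − 1250·1.6 = 0 → T = 10412.5/(3.9·0.422618) = 6317.46 ≈ 6317 lb.
ΣF_x = 0: O_x − T·cos25° = 0 → O_x = 6317.46 × 0.906308 = 5726 lb.
ΣF_y = 0: O_y + T·sin25° − 2350 − 1250 − 1250 = 0 → O_y = 4850 − 6317.46 × 0.422618 = 2180 lb.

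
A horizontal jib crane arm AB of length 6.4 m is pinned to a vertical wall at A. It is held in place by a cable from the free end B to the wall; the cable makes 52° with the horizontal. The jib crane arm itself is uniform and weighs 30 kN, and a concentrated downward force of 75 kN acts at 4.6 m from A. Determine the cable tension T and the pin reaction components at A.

T = 87.44 kN, A_x = 53.84 kN, A_y = 36.09 kN

ΣM about A: T·sin52°·6.4 − 30·3.2 − 75·4.6 = 0 → T = 441/(6.4·0.788011) = 87.4433 ≈ 87.44 kN.
ΣF_x = 0: A_x − T·cos52° = 0 → A_x = 87.4433 × 0.615661 = 53.84 kN.
ΣF_y = 0: A_y + T·sin52° − 30 − 75 = 0 → A_y = 105 − 87.4433 × 0.788011 = 36.09 kN.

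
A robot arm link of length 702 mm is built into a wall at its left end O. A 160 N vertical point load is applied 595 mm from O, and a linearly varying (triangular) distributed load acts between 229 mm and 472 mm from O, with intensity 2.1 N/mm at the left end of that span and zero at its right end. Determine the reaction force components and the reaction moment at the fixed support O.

O_x = 0, O_y = 415.1 N, M_O = 174300 N·mm

Resultant of the triangular load: ½ × 2.1 × 243 = 255.15 N, acting at 310 mm from O (one-third of the span from the peak).
ΣF_x = 0: O_x = 0.
ΣF_y = 0: O_y − 160 − ½·2.1·243 = 0 → O_y = 415.1 N.
ΣM about O: M_O − 160·595 − (½·2.1·243)·310 = 0 → M_O = 174300 N·mm.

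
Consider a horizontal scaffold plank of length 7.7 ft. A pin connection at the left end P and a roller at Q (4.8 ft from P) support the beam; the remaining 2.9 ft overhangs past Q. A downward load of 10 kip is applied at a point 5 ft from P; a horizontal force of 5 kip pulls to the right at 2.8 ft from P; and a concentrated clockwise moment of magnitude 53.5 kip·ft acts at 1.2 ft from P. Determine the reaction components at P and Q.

P_x = -5.000 kip, P_y = -11.56 kip, Q_y = 21.56 kip

Taking moments about P: Q_y·4.8 − 10·5 − 53.5 = 0 → Q_y = 103.5/4.8 = 21.5625 ≈ 21.56 kip.
ΣF_y = 0: P_y + 21.5625 − 10 = 0 → P_y = -11.56 kip.
ΣF_x = 0: P_x + 5 = 0 → P_x = -5.000 kip.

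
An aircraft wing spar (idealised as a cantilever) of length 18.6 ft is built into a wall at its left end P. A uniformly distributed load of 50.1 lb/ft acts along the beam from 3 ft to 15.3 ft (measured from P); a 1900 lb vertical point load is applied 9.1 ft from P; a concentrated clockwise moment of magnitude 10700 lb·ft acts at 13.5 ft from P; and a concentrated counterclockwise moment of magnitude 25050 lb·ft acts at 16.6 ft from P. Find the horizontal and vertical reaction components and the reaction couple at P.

P_x = 0, P_y = 2516 lb, M_P = 8579 lb·ft

Resultant of the distributed load: 50.1 × 12.3 = 616.23 lb at 9.15 ft from P.
ΣF_x = 0: P_x = 0.
ΣF_y = 0: P_y − 50.1·12.3 − 1900 = 0 → P_y = 2516 lb.
ΣM about P: M_P − (50.1·12.3)·9.15 − 1900·9.1 − 10700 + 25050 = 0 → M_P = 8579 lb·ft.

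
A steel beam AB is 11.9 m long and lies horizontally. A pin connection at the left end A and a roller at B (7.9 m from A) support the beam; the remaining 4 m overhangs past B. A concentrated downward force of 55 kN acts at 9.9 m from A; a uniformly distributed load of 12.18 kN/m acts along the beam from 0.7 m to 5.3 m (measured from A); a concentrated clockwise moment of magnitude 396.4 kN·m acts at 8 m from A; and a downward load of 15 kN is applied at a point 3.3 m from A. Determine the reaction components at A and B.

Resultant of the distributed load: 12.18 × 4.6 = 56.028 kN at 3 m from A.
Taking moments about A: B_y·7.9 − 55·9.9 − (12.18·4.6)·3 − 396.4 − 15·3.3 = 0 → B_y = 1158.484/7.9 = 146.644 ≈ 146.6 kN.
ΣF_y = 0: A_y + 146.644 − 55 − 12.18·4.6 − 15 = 0 → A_y = -20.62 kN.
ΣF_x = 0: no horizontal applied forces, so A_x = 0.

A_x = 0, A_y = -20.62 kN, B_y = 146.6 kN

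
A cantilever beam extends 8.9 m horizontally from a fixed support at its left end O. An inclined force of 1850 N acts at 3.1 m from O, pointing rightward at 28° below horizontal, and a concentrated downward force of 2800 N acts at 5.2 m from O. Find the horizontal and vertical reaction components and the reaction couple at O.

O_x = -1633 N, O_y = 3669 N, M_O = 17250 N·m

ΣF_x = 0: O_x + 1850·cos28° = 0 → O_x = -1633 N.
ΣF_y = 0: O_y − 1850·sin28° − 2800 = 0 → O_y = 3669 N.
ΣM about O: M_O − 1850·sin28°·3.1 − 2800·5.2 = 0 → M_O = 17250 N·m.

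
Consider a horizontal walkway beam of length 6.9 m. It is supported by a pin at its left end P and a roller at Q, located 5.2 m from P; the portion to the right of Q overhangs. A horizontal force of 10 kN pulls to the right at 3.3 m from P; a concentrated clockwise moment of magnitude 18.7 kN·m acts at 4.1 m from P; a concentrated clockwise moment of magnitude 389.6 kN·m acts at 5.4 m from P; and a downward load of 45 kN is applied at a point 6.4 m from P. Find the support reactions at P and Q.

P_x = -10.00 kN, P_y = -88.90 kN, Q_y = 133.9 kN

Moments about P: Q_y·5.2 − 18.7 − 389.6 − 45·6.4 = 0 → Q_y = 696.3/5.2 = 133.904 ≈ 133.9 kN.
ΣF_y = 0: P_y + 133.904 − 45 = 0 → P_y = -88.90 kN.
ΣF_x = 0: P_x + 10 = 0 → P_x = -10.00 kN.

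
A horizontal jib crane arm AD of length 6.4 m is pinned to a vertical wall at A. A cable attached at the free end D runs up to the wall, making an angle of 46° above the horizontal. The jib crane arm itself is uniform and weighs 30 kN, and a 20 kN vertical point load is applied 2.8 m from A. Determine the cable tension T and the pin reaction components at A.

T = 33.02 kN, A_x = 22.94 kN, A_y = 26.25 kN

ΣM about A: T·sin46°·6.4 − 30·3.2 − 20·2.8 = 0 → T = 152/(6.4·0.71934) = 33.0164 ≈ 33.02 kN.
ΣF_x = 0: A_x − T·cos46° = 0 → A_x = 33.0164 × 0.694658 = 22.94 kN.
ΣF_y = 0: A_y + T·sin46° − 30 − 20 = 0 → A_y = 50 − 33.0164 × 0.71934 = 26.25 kN.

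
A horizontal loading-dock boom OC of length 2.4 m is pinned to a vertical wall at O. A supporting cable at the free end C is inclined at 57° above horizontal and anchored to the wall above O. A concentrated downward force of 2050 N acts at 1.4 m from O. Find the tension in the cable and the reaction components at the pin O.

T = 1426 N, O_x = 776.6 N, O_y = 854.2 N

ΣM about O: T·sin57°·2.4 − 2050·1.4 = 0 → T = 2870/(2.4·0.838671) = 1425.87 ≈ 1426 N.
ΣF_x = 0: O_x − T·cos57° = 0 → O_x = 1425.87 × 0.544639 = 776.6 N.
ΣF_y = 0: O_y + T·sin57° − 2050 = 0 → O_y = 2050 − 1425.87 × 0.838671 = 854.2 N.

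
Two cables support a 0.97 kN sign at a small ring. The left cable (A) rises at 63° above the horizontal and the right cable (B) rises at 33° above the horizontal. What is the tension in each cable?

T_A = 0.8180 kN, T_B = 0.4428 kN

ΣF_x = 0: −T_A·cos63° + T_B·cos33° = 0 → T_B = 0.541322·T_A.
ΣF_y = 0: T_A·sin63° + T_B·sin33° = 0.97.
Substitute: T_A·(0.891007 + 0.541322·0.544639) = 0.97 → T_A = 0.817991 ≈ 0.8180 kN.
Then T_B = 0.541322 × 0.817991 = 0.4428 kN.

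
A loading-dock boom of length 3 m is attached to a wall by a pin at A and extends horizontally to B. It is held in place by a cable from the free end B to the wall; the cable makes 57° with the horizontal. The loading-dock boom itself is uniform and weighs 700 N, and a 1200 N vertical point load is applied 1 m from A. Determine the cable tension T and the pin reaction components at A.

T = 894.3 N, A_x = 487.1 N, A_y = 1150 N

ΣM about A: T·sin57°·3 − 700·1.5 − 1200·1 = 0 → T = 2250/(3·0.838671) = 894.272 ≈ 894.3 N.
ΣF_x = 0: A_x − T·cos57° = 0 → A_x = 894.272 × 0.544639 = 487.1 N.
ΣF_y = 0: A_y + T·sin57° − 700 − 1200 = 0 → A_y = 1900 − 894.272 × 0.838671 = 1150 N.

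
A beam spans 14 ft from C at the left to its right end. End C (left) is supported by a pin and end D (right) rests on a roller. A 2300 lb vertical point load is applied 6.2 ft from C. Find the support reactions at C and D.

C_x = 0, C_y = 1281 lb, D_y = 1019 lb

Taking moments about C: D_y·14 − 2300·6.2 = 0 → D_y = 14260/14 = 1018.57 ≈ 1019 lb.
ΣF_y = 0: C_y + 1018.57 − 2300 = 0 → C_y = 1281 lb.
ΣF_x = 0: no horizontal applied forces, so C_x = 0.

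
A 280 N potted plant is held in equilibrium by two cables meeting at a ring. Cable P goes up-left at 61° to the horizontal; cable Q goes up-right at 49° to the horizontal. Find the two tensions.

T_P = 195.5 N, T_Q = 144.5 N

ΣF_x = 0: −T_P·cos61° + T_Q·cos49° = 0 → T_Q = 0.738973·T_P.
ΣF_y = 0: T_P·sin61° + T_Q·sin49° = 280.
Substitute: T_P·(0.87462 + 0.738973·0.75471) = 280 → T_P = 195.486 ≈ 195.5 N.
Then T_Q = 0.738973 × 195.486 = 144.5 N.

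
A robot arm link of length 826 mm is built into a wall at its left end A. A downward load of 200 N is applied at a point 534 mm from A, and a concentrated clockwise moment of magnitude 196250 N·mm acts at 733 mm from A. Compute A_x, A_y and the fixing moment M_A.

ΣF_x = 0: A_x = 0.
ΣF_y = 0: A_y − 200 = 0 → A_y = 200.0 N.
ΣM about A: M_A − 200·534 − 196250 = 0 → M_A = 303000 N·mm.

A_x = 0, A_y = 200.0 N, M_A = 303000 N·mm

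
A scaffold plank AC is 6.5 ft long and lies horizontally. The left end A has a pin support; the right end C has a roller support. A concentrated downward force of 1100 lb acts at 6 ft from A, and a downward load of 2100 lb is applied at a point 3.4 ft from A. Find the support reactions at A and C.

Taking moments about A: C_y·6.5 − 1100·6 − 2100·3.4 = 0 → C_y = 13740/6.5 = 2113.85 ≈ 2114 lb.
ΣF_y = 0: A_y + 2113.85 − 1100 − 2100 = 0 → A_y = 1086 lb.
ΣF_x = 0: no horizontal applied forces, so A_x = 0.

A_x = 0, A_y = 1086 lb, C_y = 2114 lb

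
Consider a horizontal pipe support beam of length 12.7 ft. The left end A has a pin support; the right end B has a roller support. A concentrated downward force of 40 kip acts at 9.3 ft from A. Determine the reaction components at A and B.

Taking moments about A: B_y·12.7 − 40·9.3 = 0 → B_y = 372/12.7 = 29.2913 ≈ 29.29 kip.
ΣF_y = 0: A_y + 29.2913 − 40 = 0 → A_y = 10.71 kip.
ΣF_x = 0: no horizontal applied forces, so A_x = 0.

A_x = 0, A_y = 10.71 kip, B_y = 29.29 kip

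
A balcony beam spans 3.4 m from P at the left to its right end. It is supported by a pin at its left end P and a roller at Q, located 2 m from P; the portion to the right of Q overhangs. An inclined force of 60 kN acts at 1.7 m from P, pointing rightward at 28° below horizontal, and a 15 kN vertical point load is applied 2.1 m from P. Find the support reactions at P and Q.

Moments about P: Q_y·2 − 60·sin28°·1.7 − 15·2.1 = 0 → Q_y = 79.3861/2 = 39.693 ≈ 39.69 kN.
ΣF_y = 0: P_y + 39.693 − 60·sin28° − 15 = 0 → P_y = 3.475 kN.
ΣF_x = 0: P_x + 60·cos28° = 0 → P_x = -52.98 kN.

P_x = -52.98 kN, P_y = 3.475 kN, Q_y = 39.69 kN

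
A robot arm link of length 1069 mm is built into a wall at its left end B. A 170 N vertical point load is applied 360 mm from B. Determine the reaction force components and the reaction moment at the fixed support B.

ΣF_x = 0: B_x = 0.
ΣF_y = 0: B_y − 170 = 0 → B_y = 170.0 N.
ΣM about B: M_B − 170·360 = 0 → M_B = 61200 N·mm.

B_x = 0, B_y = 170.0 N, M_B = 61200 N·mm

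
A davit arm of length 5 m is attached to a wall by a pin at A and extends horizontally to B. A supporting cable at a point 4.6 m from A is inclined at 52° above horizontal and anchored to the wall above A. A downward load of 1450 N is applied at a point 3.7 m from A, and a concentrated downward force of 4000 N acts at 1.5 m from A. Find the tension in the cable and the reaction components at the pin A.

ΣM about A: T·sin52°·4.6 − 1450·3.7 − 4000·1.5 = 0 → T = 11365/(4.6·0.788011) = 3135.3 ≈ 3135 N.
ΣF_x = 0: A_x − T·cos52° = 0 → A_x = 3135.3 × 0.615661 = 1930 N.
ΣF_y = 0: A_y + T·sin52° − 1450 − 4000 = 0 → A_y = 5450 − 3135.3 × 0.788011 = 2979 N.

T = 3135 N, A_x = 1930 N, A_y = 2979 N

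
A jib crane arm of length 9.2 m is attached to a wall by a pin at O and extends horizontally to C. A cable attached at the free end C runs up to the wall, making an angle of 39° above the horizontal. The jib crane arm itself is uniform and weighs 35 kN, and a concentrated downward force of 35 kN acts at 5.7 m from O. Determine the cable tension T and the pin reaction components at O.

T = 62.27 kN, O_x = 48.39 kN, O_y = 30.82 kN

ΣM about O: T·sin39°·9.2 − 35·4.6 − 35·5.7 = 0 → T = 360.5/(9.2·0.62932) = 62.2653 ≈ 62.27 kN.
ΣF_x = 0: O_x − T·cos39° = 0 → O_x = 62.2653 × 0.777146 = 48.39 kN.
ΣF_y = 0: O_y + T·sin39° − 35 − 35 = 0 → O_y = 70 − 62.2653 × 0.62932 = 30.82 kN.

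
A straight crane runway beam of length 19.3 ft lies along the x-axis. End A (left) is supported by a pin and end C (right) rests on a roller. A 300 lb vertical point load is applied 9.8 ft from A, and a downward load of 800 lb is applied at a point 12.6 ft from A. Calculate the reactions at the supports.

Moments about A: C_y·19.3 − 300·9.8 − 800·12.6 = 0 → C_y = 13020/19.3 = 674.611 ≈ 674.6 lb.
ΣF_y = 0: A_y + 674.611 − 300 − 800 = 0 → A_y = 425.4 lb.
ΣF_x = 0: no horizontal applied forces, so A_x = 0.

A_x = 0, A_y = 425.4 lb, C_y = 674.6 lb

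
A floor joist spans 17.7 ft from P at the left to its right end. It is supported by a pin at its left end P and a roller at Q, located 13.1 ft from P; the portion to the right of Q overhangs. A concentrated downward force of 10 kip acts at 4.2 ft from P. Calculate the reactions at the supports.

P_x = 0, P_y = 6.794 kip, Q_y = 3.206 kip

Taking moments about P: Q_y·13.1 − 10·4.2 = 0 → Q_y = 42/13.1 = 3.20611 ≈ 3.206 kip.
ΣF_y = 0: P_y + 3.20611 − 10 = 0 → P_y = 6.794 kip.
ΣF_x = 0: no horizontal applied forces, so P_x = 0.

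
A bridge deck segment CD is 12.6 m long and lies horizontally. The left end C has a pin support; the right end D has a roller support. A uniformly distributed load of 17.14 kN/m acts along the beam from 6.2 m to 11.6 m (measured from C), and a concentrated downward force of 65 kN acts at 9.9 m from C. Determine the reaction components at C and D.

Resultant of the distributed load: 17.14 × 5.4 = 92.556 kN at 8.9 m from C.
Taking moments about C: D_y·12.6 − (17.14·5.4)·8.9 − 65·9.9 = 0 → D_y = 1467.2484/12.6 = 116.448 ≈ 116.4 kN.
ΣF_y = 0: C_y + 116.448 − 17.14·5.4 − 65 = 0 → C_y = 41.11 kN.
ΣF_x = 0: no horizontal applied forces, so C_x = 0.

C_x = 0, C_y = 41.11 kN, D_y = 116.4 kN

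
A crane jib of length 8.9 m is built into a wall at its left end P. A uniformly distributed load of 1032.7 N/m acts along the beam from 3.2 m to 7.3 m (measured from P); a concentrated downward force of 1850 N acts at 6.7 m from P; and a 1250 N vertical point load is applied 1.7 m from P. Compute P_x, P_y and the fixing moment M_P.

Resultant of the distributed load: 1032.7 × 4.1 = 4234.07 N at 5.25 m from P.
ΣF_x = 0: P_x = 0.
ΣF_y = 0: P_y − 1032.7·4.1 − 1850 − 1250 = 0 → P_y = 7334 N.
ΣM about P: M_P − (1032.7·4.1)·5.25 − 1850·6.7 − 1250·1.7 = 0 → M_P = 36750 N·m.

P_x = 0, P_y = 7334 N, M_P = 36750 N·m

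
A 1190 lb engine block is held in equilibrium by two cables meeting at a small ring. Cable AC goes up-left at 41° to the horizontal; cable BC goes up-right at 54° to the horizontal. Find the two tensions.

ΣF_x = 0: −T_AC·cos41° + T_BC·cos54° = 0 → T_BC = 1.28399·T_AC.
ΣF_y = 0: T_AC·sin41° + T_BC·sin54° = 1190.
Substitute: T_AC·(0.656059 + 1.28399·0.809017) = 1190 → T_AC = 702.136 ≈ 702.1 lb.
Then T_BC = 1.28399 × 702.136 = 901.5 lb.

T_AC = 702.1 lb, T_BC = 901.5 lb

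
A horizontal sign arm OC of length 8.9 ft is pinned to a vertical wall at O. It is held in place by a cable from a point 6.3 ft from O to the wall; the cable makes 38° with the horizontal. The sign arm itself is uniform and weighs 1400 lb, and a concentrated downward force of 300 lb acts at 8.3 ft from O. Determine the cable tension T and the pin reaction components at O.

ΣM about O: T·sin38°·6.3 − 1400·4.45 − 300·8.3 = 0 → T = 8720/(6.3·0.615661) = 2248.2 ≈ 2248 lb.
ΣF_x = 0: O_x − T·cos38° = 0 → O_x = 2248.2 × 0.788011 = 1772 lb.
ΣF_y = 0: O_y + T·sin38° − 1400 − 300 = 0 → O_y = 1700 − 2248.2 × 0.615661 = 315.9 lb.

T = 2248 lb, O_x = 1772 lb, O_y = 315.9 lb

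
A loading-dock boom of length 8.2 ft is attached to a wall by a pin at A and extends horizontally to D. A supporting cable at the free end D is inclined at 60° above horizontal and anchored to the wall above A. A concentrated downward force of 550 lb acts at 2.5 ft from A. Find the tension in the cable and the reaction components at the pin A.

T = 193.6 lb, A_x = 96.81 lb, A_y = 382.3 lb

ΣM about A: T·sin60°·8.2 − 550·2.5 = 0 → T = 1375/(8.2·0.866025) = 193.624 ≈ 193.6 lb.
ΣF_x = 0: A_x − T·cos60° = 0 → A_x = 193.624 × 0.5 = 96.81 lb.
ΣF_y = 0: A_y + T·sin60° − 550 = 0 → A_y = 550 − 193.624 × 0.866025 = 382.3 lb.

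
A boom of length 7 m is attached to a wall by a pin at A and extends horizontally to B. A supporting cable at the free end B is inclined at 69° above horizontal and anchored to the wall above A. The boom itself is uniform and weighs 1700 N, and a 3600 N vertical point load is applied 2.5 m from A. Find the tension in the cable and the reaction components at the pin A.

T = 2288 N, A_x = 819.8 N, A_y = 3164 N

ΣM about A: T·sin69°·7 − 1700·3.5 − 3600·2.5 = 0 → T = 14950/(7·0.93358) = 2287.66 ≈ 2288 N.
ΣF_x = 0: A_x − T·cos69° = 0 → A_x = 2287.66 × 0.358368 = 819.8 N.
ΣF_y = 0: A_y + T·sin69° − 1700 − 3600 = 0 → A_y = 5300 − 2287.66 × 0.93358 = 3164 N.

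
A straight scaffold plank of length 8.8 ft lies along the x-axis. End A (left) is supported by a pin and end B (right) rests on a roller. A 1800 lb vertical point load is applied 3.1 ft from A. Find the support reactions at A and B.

A_x = 0, A_y = 1166 lb, B_y = 634.1 lb

ΣM about A: B_y·8.8 − 1800·3.1 = 0 → B_y = 5580/8.8 = 634.091 ≈ 634.1 lb.
ΣF_y = 0: A_y + 634.091 − 1800 = 0 → A_y = 1166 lb.
ΣF_x = 0: no horizontal applied forces, so A_x = 0.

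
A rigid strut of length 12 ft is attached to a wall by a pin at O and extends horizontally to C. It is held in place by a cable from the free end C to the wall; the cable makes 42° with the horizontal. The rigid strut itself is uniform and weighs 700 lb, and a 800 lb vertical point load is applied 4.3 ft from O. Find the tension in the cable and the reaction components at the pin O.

T = 951.5 lb, O_x = 707.1 lb, O_y = 863.3 lb

ΣM about O: T·sin42°·12 − 700·6 − 800·4.3 = 0 → T = 7640/(12·0.669131) = 951.483 ≈ 951.5 lb.
ΣF_x = 0: O_x − T·cos42° = 0 → O_x = 951.483 × 0.743145 = 707.1 lb.
ΣF_y = 0: O_y + T·sin42° − 700 − 800 = 0 → O_y = 1500 − 951.483 × 0.669131 = 863.3 lb.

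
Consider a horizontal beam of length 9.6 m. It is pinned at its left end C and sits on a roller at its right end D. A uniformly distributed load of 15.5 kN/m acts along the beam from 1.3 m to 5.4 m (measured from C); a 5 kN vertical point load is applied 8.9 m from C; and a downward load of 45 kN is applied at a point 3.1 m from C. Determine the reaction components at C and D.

Resultant of the distributed load: 15.5 × 4.1 = 63.55 kN at 3.35 m from C.
Moments about C: D_y·9.6 − (15.5·4.1)·3.35 − 5·8.9 − 45·3.1 = 0 → D_y = 396.8925/9.6 = 41.343 ≈ 41.34 kN.
ΣF_y = 0: C_y + 41.343 − 15.5·4.1 − 5 − 45 = 0 → C_y = 72.21 kN.
ΣF_x = 0: no horizontal applied forces, so C_x = 0.

C_x = 0, C_y = 72.21 kN, D_y = 41.34 kN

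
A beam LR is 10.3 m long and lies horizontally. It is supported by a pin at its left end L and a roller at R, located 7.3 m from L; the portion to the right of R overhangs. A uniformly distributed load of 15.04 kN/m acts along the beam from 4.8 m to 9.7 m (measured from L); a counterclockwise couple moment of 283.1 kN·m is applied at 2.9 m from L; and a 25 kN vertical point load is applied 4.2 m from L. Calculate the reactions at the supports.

L_x = 0, L_y = 49.90 kN, R_y = 48.79 kN

Resultant of the distributed load: 15.04 × 4.9 = 73.696 kN at 7.25 m from L.
Taking moments about L: R_y·7.3 − (15.04·4.9)·7.25 + 283.1 − 25·4.2 = 0 → R_y = 356.196/7.3 = 48.794 ≈ 48.79 kN.
ΣF_y = 0: L_y + 48.794 − 15.04·4.9 − 25 = 0 → L_y = 49.90 kN.
ΣF_x = 0: no horizontal applied forces, so L_x = 0.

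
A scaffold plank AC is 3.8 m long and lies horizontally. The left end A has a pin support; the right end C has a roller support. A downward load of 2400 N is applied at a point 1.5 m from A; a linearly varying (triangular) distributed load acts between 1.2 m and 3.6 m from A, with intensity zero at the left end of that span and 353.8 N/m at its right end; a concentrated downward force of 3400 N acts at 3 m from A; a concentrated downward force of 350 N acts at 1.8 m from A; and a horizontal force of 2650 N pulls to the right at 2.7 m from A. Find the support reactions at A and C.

A_x = -2650 N, A_y = 2464 N, C_y = 4110 N

Resultant of the triangular load: ½ × 353.8 × 2.4 = 424.56 N, acting at 2.8 m from A (one-third of the span from the peak).
ΣM about A: C_y·3.8 − 2400·1.5 − (½·353.8·2.4)·2.8 − 3400·3 − 350·1.8 = 0 → C_y = 15618.768/3.8 = 4110.2 ≈ 4110 N.
ΣF_y = 0: A_y + 4110.2 − 2400 − ½·353.8·2.4 − 3400 − 350 = 0 → A_y = 2464 N.
ΣF_x = 0: A_x + 2650 = 0 → A_x = -2650 N.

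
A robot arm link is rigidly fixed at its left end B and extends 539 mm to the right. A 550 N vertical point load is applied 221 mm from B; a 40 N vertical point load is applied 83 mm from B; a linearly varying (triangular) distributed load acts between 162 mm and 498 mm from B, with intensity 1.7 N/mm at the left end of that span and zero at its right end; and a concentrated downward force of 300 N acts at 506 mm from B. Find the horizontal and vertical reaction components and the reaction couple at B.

Resultant of the triangular load: ½ × 1.7 × 336 = 285.6 N, acting at 274 mm from B (one-third of the span from the peak).
ΣF_x = 0: B_x = 0.
ΣF_y = 0: B_y − 550 − 40 − ½·1.7·336 − 300 = 0 → B_y = 1176 N.
ΣM about B: M_B − 550·221 − 40·83 − (½·1.7·336)·274 − 300·506 = 0 → M_B = 354900 N·mm.

B_x = 0, B_y = 1176 N, M_B = 354900 N·mm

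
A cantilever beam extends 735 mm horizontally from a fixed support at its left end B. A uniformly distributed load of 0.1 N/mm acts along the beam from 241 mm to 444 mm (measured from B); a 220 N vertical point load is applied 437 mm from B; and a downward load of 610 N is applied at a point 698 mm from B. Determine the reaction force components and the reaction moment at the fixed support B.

B_x = 0, B_y = 850.3 N, M_B = 528900 N·mm

Resultant of the distributed load: 0.1 × 203 = 20.3 N at 342.5 mm from B.
ΣF_x = 0: B_x = 0.
ΣF_y = 0: B_y − 0.1·203 − 220 − 610 = 0 → B_y = 850.3 N.
ΣM about B: M_B − (0.1·203)·342.5 − 220·437 − 610·698 = 0 → M_B = 528900 N·mm.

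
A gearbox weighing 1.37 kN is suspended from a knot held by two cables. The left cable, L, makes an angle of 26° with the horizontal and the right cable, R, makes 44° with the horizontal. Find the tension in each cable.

T_L = 1.049 kN, T_R = 1.310 kN

ΣF_x = 0: −T_L·cos26° + T_R·cos44° = 0 → T_R = 1.24947·T_L.
ΣF_y = 0: T_L·sin26° + T_R·sin44° = 1.37.
Substitute: T_L·(0.438371 + 1.24947·0.694658) = 1.37 → T_L = 1.04874 ≈ 1.049 kN.
Then T_R = 1.24947 × 1.04874 = 1.310 kN.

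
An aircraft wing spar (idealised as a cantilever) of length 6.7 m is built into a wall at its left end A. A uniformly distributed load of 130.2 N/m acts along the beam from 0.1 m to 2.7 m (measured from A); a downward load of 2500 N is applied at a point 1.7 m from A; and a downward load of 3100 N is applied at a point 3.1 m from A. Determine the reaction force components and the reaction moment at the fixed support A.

A_x = 0, A_y = 5939 N, M_A = 14330 N·m

Resultant of the distributed load: 130.2 × 2.6 = 338.52 N at 1.4 m from A.
ΣF_x = 0: A_x = 0.
ΣF_y = 0: A_y − 130.2·2.6 − 2500 − 3100 = 0 → A_y = 5939 N.
ΣM about A: M_A − (130.2·2.6)·1.4 − 2500·1.7 − 3100·3.1 = 0 → M_A = 14330 N·m.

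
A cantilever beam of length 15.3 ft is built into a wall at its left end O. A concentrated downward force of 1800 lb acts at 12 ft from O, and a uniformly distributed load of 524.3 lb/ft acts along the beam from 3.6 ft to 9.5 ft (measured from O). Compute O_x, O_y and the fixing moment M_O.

Resultant of the distributed load: 524.3 × 5.9 = 3093.37 lb at 6.55 ft from O.
ΣF_x = 0: O_x = 0.
ΣF_y = 0: O_y − 1800 − 524.3·5.9 = 0 → O_y = 4893 lb.
ΣM about O: M_O − 1800·12 − (524.3·5.9)·6.55 = 0 → M_O = 41860 lb·ft.

O_x = 0, O_y = 4893 lb, M_O = 41860 lb·ft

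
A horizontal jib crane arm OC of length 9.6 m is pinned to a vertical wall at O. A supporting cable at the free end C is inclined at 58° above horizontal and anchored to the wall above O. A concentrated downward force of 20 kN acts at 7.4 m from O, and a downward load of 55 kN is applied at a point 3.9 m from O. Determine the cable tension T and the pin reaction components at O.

T = 44.53 kN, O_x = 23.60 kN, O_y = 37.24 kN

ΣM about O: T·sin58°·9.6 − 20·7.4 − 55·3.9 = 0 → T = 362.5/(9.6·0.848048) = 44.5263 ≈ 44.53 kN.
ΣF_x = 0: O_x − T·cos58° = 0 → O_x = 44.5263 × 0.529919 = 23.60 kN.
ΣF_y = 0: O_y + T·sin58° − 20 − 55 = 0 → O_y = 75 − 44.5263 × 0.848048 = 37.24 kN.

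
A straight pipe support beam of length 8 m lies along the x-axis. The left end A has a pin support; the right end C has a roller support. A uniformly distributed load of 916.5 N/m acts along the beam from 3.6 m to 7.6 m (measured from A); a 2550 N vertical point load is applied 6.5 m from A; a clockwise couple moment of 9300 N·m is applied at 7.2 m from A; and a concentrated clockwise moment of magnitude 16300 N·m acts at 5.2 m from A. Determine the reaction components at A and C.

Resultant of the distributed load: 916.5 × 4 = 3666 N at 5.6 m from A.
ΣM about A: C_y·8 − (916.5·4)·5.6 − 2550·6.5 − 9300 − 16300 = 0 → C_y = 62704.6/8 = 7838.07 ≈ 7838 N.
ΣF_y = 0: A_y + 7838.07 − 916.5·4 − 2550 = 0 → A_y = -1622 N.
ΣF_x = 0: no horizontal applied forces, so A_x = 0.

A_x = 0, A_y = -1622 N, C_y = 7838 N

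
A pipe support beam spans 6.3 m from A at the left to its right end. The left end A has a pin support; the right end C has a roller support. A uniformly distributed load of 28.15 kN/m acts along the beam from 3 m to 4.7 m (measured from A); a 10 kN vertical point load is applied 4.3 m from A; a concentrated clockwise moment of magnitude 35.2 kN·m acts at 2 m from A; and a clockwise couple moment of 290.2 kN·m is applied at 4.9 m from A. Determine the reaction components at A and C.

A_x = 0, A_y = -29.87 kN, C_y = 87.72 kN

Resultant of the distributed load: 28.15 × 1.7 = 47.855 kN at 3.85 m from A.
Taking moments about A: C_y·6.3 − (28.15·1.7)·3.85 − 10·4.3 − 35.2 − 290.2 = 0 → C_y = 552.64175/6.3 = 87.7209 ≈ 87.72 kN.
ΣF_y = 0: A_y + 87.7209 − 28.15·1.7 − 10 = 0 → A_y = -29.87 kN.
ΣF_x = 0: no horizontal applied forces, so A_x = 0.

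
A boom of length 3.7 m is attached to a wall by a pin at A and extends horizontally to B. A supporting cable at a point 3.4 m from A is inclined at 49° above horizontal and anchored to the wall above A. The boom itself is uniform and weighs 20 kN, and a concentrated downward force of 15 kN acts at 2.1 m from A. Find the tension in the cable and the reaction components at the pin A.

T = 26.70 kN, A_x = 17.51 kN, A_y = 14.85 kN

ΣM about A: T·sin49°·3.4 − 20·1.85 − 15·2.1 = 0 → T = 68.5/(3.4·0.75471) = 26.6951 ≈ 26.70 kN.
ΣF_x = 0: A_x − T·cos49° = 0 → A_x = 26.6951 × 0.656059 = 17.51 kN.
ΣF_y = 0: A_y + T·sin49° − 20 − 15 = 0 → A_y = 35 − 26.6951 × 0.75471 = 14.85 kN.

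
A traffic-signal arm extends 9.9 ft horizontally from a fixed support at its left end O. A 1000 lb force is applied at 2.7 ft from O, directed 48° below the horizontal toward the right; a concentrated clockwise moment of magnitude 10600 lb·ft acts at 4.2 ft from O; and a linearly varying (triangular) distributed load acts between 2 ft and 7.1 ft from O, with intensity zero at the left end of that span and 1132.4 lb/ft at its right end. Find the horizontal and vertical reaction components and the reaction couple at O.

O_x = -669.1 lb, O_y = 3631 lb, M_O = 28200 lb·ft

Resultant of the triangular load: ½ × 1132.4 × 5.1 = 2887.62 lb, acting at 5.4 ft from O (one-third of the span from the peak).
ΣF_x = 0: O_x + 1000·cos48° = 0 → O_x = -669.1 lb.
ΣF_y = 0: O_y − 1000·sin48° − ½·1132.4·5.1 = 0 → O_y = 3631 lb.
ΣM about O: M_O − 1000·sin48°·2.7 − 10600 − (½·1132.4·5.1)·5.4 = 0 → M_O = 28200 lb·ft.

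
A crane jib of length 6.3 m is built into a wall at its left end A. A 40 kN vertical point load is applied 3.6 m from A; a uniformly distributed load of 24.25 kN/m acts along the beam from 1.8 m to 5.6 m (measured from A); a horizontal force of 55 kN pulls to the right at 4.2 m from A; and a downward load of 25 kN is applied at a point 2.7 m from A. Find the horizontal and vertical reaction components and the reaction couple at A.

A_x = -55.00 kN, A_y = 157.1 kN, M_A = 552.5 kN·m

Resultant of the distributed load: 24.25 × 3.8 = 92.15 kN at 3.7 m from A.
ΣF_x = 0: A_x + 55 = 0 → A_x = -55.00 kN.
ΣF_y = 0: A_y − 40 − 24.25·3.8 − 25 = 0 → A_y = 157.1 kN.
ΣM about A: M_A − 40·3.6 − (24.25·3.8)·3.7 − 25·2.7 = 0 → M_A = 552.5 kN·m.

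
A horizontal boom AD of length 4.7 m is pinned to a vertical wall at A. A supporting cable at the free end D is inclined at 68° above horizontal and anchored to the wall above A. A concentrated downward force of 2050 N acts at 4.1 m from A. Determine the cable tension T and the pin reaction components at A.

ΣM about A: T·sin68°·4.7 − 2050·4.1 = 0 → T = 8405/(4.7·0.927184) = 1928.74 ≈ 1929 N.
ΣF_x = 0: A_x − T·cos68° = 0 → A_x = 1928.74 × 0.374607 = 722.5 N.
ΣF_y = 0: A_y + T·sin68° − 2050 = 0 → A_y = 2050 − 1928.74 × 0.927184 = 261.7 N.

T = 1929 N, A_x = 722.5 N, A_y = 261.7 N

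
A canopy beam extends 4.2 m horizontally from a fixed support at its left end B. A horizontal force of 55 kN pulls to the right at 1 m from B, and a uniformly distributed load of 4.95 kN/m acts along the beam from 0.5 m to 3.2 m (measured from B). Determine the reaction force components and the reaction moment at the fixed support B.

Resultant of the distributed load: 4.95 × 2.7 = 13.365 kN at 1.85 m from B.
ΣF_x = 0: B_x + 55 = 0 → B_x = -55.00 kN.
ΣF_y = 0: B_y − 4.95·2.7 = 0 → B_y = 13.37 kN.
ΣM about B: M_B − (4.95·2.7)·1.85 = 0 → M_B = 24.73 kN·m.

B_x = -55.00 kN, B_y = 13.37 kN, M_B = 24.73 kN·m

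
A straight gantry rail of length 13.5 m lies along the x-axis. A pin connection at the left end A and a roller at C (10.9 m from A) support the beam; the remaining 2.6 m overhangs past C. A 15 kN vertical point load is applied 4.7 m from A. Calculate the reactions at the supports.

Moments about A: C_y·10.9 − 15·4.7 = 0 → C_y = 70.5/10.9 = 6.46789 ≈ 6.468 kN.
ΣF_y = 0: A_y + 6.46789 − 15 = 0 → A_y = 8.532 kN.
ΣF_x = 0: no horizontal applied forces, so A_x = 0.

A_x = 0, A_y = 8.532 kN, C_y = 6.468 kN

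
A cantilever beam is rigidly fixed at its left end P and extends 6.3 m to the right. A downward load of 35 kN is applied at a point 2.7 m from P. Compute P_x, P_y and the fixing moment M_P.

P_x = 0, P_y = 35.00 kN, M_P = 94.50 kN·m

ΣF_x = 0: P_x = 0.
ΣF_y = 0: P_y − 35 = 0 → P_y = 35.00 kN.
ΣM about P: M_P − 35·2.7 = 0 → M_P = 94.50 kN·m.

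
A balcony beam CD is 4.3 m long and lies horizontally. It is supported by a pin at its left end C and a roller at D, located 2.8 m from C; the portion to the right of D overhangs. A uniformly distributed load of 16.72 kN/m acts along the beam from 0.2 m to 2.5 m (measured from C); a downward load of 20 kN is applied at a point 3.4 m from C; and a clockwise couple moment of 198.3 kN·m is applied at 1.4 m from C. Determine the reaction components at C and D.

Resultant of the distributed load: 16.72 × 2.3 = 38.456 kN at 1.35 m from C.
Moments about C: D_y·2.8 − (16.72·2.3)·1.35 − 20·3.4 − 198.3 = 0 → D_y = 318.2156/2.8 = 113.648 ≈ 113.6 kN.
ΣF_y = 0: C_y + 113.648 − 16.72·2.3 − 20 = 0 → C_y = -55.19 kN.
ΣF_x = 0: no horizontal applied forces, so C_x = 0.

C_x = 0, C_y = -55.19 kN, D_y = 113.6 kN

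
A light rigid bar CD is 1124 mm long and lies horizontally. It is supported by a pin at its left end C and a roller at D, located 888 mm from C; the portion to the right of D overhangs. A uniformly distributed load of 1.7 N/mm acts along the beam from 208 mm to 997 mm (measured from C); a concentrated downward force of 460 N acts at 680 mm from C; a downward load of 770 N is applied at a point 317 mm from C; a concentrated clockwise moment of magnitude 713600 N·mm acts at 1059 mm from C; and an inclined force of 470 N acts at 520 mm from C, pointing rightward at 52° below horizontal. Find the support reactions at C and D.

C_x = -289.4 N, C_y = 384.0 N, D_y = 2558 N

Resultant of the distributed load: 1.7 × 789 = 1341.3 N at 602.5 mm from C.
Moments about C: D_y·888 − (1.7·789)·602.5 − 460·680 − 770·317 − 713600 − 470·sin52°·520 = 0 → D_y = 2271210/888 = 2557.67 ≈ 2558 N.
ΣF_y = 0: C_y + 2557.67 − 1.7·789 − 460 − 770 − 470·sin52° = 0 → C_y = 384.0 N.
ΣF_x = 0: C_x + 470·cos52° = 0 → C_x = -289.4 N.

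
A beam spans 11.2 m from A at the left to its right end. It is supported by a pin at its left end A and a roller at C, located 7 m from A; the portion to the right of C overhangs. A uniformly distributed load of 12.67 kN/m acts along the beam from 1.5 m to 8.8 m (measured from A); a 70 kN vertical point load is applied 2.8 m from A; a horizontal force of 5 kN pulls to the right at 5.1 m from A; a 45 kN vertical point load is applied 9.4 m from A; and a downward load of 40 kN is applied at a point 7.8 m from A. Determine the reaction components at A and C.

Resultant of the distributed load: 12.67 × 7.3 = 92.491 kN at 5.15 m from A.
ΣM about A: C_y·7 − (12.67·7.3)·5.15 − 70·2.8 − 45·9.4 − 40·7.8 = 0 → C_y = 1407.32865/7 = 201.047 ≈ 201.0 kN.
ΣF_y = 0: A_y + 201.047 − 12.67·7.3 − 70 − 45 − 40 = 0 → A_y = 46.44 kN.
ΣF_x = 0: A_x + 5 = 0 → A_x = -5.000 kN.

A_x = -5.000 kN, A_y = 46.44 kN, C_y = 201.0 kN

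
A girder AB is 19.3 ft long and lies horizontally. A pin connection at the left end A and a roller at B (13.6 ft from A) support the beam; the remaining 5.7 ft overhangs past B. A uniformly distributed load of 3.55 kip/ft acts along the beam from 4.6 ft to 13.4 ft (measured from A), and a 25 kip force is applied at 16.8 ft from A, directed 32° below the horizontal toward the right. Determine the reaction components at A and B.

Resultant of the distributed load: 3.55 × 8.8 = 31.24 kip at 9 ft from A.
ΣM about A: B_y·13.6 − (3.55·8.8)·9 − 25·sin32°·16.8 = 0 → B_y = 503.726/13.6 = 37.0387 ≈ 37.04 kip.
ΣF_y = 0: A_y + 37.0387 − 3.55·8.8 − 25·sin32° = 0 → A_y = 7.449 kip.
ΣF_x = 0: A_x + 25·cos32° = 0 → A_x = -21.20 kip.

A_x = -21.20 kip, A_y = 7.449 kip, B_y = 37.04 kip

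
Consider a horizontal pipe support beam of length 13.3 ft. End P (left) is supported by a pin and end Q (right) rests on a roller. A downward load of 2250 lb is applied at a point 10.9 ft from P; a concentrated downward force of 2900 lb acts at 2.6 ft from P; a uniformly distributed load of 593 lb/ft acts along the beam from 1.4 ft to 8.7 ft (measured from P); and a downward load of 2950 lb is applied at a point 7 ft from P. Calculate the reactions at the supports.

P_x = 0, P_y = 6822 lb, Q_y = 5607 lb

Resultant of the distributed load: 593 × 7.3 = 4328.9 lb at 5.05 ft from P.
Moments about P: Q_y·13.3 − 2250·10.9 − 2900·2.6 − (593·7.3)·5.05 − 2950·7 = 0 → Q_y = 74575.945/13.3 = 5607.21 ≈ 5607 lb.
ΣF_y = 0: P_y + 5607.21 − 2250 − 2900 − 593·7.3 − 2950 = 0 → P_y = 6822 lb.
ΣF_x = 0: no horizontal applied forces, so P_x = 0.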